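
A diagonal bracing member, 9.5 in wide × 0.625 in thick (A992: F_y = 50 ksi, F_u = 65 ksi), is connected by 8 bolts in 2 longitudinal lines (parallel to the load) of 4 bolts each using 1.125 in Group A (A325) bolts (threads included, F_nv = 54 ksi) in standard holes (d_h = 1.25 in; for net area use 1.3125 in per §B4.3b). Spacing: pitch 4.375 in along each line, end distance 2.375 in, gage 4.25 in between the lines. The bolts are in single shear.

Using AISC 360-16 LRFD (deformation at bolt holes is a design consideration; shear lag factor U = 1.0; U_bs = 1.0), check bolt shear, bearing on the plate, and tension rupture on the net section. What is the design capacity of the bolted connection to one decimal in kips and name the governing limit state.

Bolt shear: A_b = π(1.125)²/4 = 0.99402 in². φR_n = 0.75 × 54 × 0.99402 × 8 × 1 = 322.1 kips.
Bearing (0.625 in plate, F_u = 65 ksi): end bolts L_c = 2.375 − 1.25/2 = 1.75, R_n = min(1.2×1.75×0.625×65, 2.4×1.125×0.625×65) = 85.313 kips/bolt; interior L_c = 4.375 − 1.25 = 3.125, R_n = 109.69 kips/bolt. φR_n = 0.75 × (2×85.313 + 6×109.69) = 621.6 kips.
Tension rupture (net): A_n = (9.5 − 2×1.3125)×0.625 = 4.2969 in² (U = 1.0, A_e = A_n). φR_n = 0.75 × 65 × 4.2969 = 209.5 kips.
Governing: min(322.1, 621.6, 209.5) = 209.5 kips → net-section rupture.

209.5 kips (net-section rupture governs)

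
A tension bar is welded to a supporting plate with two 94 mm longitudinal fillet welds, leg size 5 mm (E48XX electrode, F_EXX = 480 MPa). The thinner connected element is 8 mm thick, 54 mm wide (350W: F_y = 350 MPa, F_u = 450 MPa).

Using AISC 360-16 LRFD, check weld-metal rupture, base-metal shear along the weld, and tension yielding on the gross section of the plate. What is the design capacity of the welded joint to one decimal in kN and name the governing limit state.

136.1 kN (gross-section yield governs)

Weld metal: throat = 0.707×5 = 3.535 mm, L = 2×94 = 188 mm. φR_n = 0.75 × 0.6 × 480 × 3.535 × 188 = 143.5 kN.
Base metal shear (8 mm plate): yield φR_n = 1.0×0.6×350×8×188 = 315.8 kN; rupture φR_n = 0.75×0.6×450×8×188 = 304.6 kN; take 304.6 kN (rupture).
Tension yield (gross): A_g = 54×8 = 432 mm². φR_n = 0.90 × 350 × 432 = 136.1 kN.
Governing: min(143.5, 304.6, 136.1) = 136.1 kN → gross-section yield.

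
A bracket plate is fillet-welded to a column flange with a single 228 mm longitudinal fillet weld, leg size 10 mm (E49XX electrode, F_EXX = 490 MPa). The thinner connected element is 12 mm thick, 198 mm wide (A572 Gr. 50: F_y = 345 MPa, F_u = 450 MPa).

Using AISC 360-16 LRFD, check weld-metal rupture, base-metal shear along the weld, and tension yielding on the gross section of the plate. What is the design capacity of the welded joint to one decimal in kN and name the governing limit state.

Weld metal: throat = 0.707×10 = 7.07 mm, L = 228 mm. φR_n = 0.75 × 0.6 × 490 × 7.07 × 228 = 355.4 kN.
Base metal shear (12 mm plate): yield φR_n = 1.0×0.6×345×12×228 = 566.4 kN; rupture φR_n = 0.75×0.6×450×12×228 = 554.0 kN; take 554.0 kN (rupture).
Tension yield (gross): A_g = 198×12 = 2376 mm². φR_n = 0.90 × 345 × 2376 = 737.7 kN.
Governing: min(355.4, 554.0, 737.7) = 355.4 kN → weld metal.

355.4 kN (weld metal governs)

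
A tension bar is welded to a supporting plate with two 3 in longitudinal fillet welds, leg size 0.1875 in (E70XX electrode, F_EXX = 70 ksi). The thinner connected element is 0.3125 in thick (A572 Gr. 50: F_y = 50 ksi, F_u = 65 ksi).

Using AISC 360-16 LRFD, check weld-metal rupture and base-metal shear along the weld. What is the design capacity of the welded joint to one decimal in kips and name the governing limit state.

Weld metal: throat = 0.707×0.1875 = 0.13256 in, L = 2×3 = 6 in. φR_n = 0.75 × 0.6 × 70 × 0.13256 × 6 = 25.1 kips.
Base metal shear (0.3125 in plate): yield φR_n = 1.0×0.6×50×0.3125×6 = 56.3 kips; rupture φR_n = 0.75×0.6×65×0.3125×6 = 54.8 kips; take 54.8 kips (rupture).
Governing: min(25.1, 54.8) = 25.1 kips → weld metal.

25.1 kips (weld metal governs)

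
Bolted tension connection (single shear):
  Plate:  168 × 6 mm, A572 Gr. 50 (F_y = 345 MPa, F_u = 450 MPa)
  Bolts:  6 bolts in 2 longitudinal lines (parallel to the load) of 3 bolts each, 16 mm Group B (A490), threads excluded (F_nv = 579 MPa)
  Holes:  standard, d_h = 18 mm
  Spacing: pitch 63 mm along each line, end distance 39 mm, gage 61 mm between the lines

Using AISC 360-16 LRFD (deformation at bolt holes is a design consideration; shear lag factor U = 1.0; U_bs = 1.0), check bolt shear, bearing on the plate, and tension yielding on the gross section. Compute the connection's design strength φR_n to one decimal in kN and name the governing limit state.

Bolt shear: A_b = π(16)²/4 = 201.06 mm². φR_n = 0.75 × 579 × 201.06 × 6 × 1 = 523.9 kN.
Bearing (6 mm plate, F_u = 450 MPa): end bolts L_c = 39 − 18/2 = 30, R_n = min(1.2×30×6×450, 2.4×16×6×450) = 97.2 kN/bolt; interior L_c = 63 − 18 = 45, R_n = 103.68 kN/bolt. φR_n = 0.75 × (2×97.2 + 4×103.68) = 456.8 kN.
Tension yield (gross): A_g = 168×6 = 1008 mm². φR_n = 0.90 × 345 × 1008 = 313.0 kN.
Governing: min(523.9, 456.8, 313.0) = 313.0 kN → gross-section yield.

313.0 kN (gross-section yield governs)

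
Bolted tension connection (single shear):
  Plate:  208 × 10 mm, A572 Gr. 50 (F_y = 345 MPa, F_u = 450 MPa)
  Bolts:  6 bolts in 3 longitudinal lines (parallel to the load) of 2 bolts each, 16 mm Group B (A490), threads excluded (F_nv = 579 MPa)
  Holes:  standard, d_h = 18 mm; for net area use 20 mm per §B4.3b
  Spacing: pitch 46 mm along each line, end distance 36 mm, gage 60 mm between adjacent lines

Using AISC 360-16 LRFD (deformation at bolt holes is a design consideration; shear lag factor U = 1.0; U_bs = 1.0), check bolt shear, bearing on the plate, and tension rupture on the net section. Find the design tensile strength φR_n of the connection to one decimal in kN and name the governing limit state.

Bolt shear: A_b = π(16)²/4 = 201.06 mm². φR_n = 0.75 × 579 × 201.06 × 6 × 1 = 523.9 kN.
Bearing (10 mm plate, F_u = 450 MPa): end bolts L_c = 36 − 18/2 = 27, R_n = min(1.2×27×10×450, 2.4×16×10×450) = 145.8 kN/bolt; interior L_c = 46 − 18 = 28, R_n = 151.2 kN/bolt. φR_n = 0.75 × (3×145.8 + 3×151.2) = 668.3 kN.
Tension rupture (net): A_n = (208 − 3×20)×10 = 1480 mm² (U = 1.0, A_e = A_n). φR_n = 0.75 × 450 × 1480 = 499.5 kN.
Governing: min(523.9, 668.3, 499.5) = 499.5 kN → net-section rupture.

499.5 kN (net-section rupture governs)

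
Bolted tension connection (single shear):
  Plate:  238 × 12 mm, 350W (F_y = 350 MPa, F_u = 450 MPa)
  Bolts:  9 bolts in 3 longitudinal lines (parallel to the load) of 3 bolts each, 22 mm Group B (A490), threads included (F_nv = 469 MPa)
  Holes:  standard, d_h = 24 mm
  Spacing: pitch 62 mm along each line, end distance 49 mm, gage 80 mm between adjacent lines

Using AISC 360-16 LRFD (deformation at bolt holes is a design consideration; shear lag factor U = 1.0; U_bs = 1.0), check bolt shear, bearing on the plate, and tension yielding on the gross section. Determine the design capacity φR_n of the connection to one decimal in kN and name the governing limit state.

Bolt shear: A_b = π(22)²/4 = 380.13 mm². φR_n = 0.75 × 469 × 380.13 × 9 × 1 = 1203.4 kN.
Bearing (12 mm plate, F_u = 450 MPa): end bolts L_c = 49 − 24/2 = 37, R_n = min(1.2×37×12×450, 2.4×22×12×450) = 239.76 kN/bolt; interior L_c = 62 − 24 = 38, R_n = 246.24 kN/bolt. φR_n = 0.75 × (3×239.76 + 6×246.24) = 1647.5 kN.
Tension yield (gross): A_g = 238×12 = 2856 mm². φR_n = 0.90 × 350 × 2856 = 899.6 kN.
Governing: min(1203.4, 1647.5, 899.6) = 899.6 kN → gross-section yield.

899.6 kN (gross-section yield governs)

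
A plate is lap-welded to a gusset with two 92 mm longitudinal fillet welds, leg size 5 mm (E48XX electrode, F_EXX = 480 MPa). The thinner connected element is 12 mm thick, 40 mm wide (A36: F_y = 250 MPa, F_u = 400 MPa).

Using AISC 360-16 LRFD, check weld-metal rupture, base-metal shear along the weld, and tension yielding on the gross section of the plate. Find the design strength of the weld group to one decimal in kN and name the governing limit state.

108.0 kN (gross-section yield governs)

Weld metal: throat = 0.707×5 = 3.535 mm, L = 2×92 = 184 mm. φR_n = 0.75 × 0.6 × 480 × 3.535 × 184 = 140.5 kN.
Base metal shear (12 mm plate): yield φR_n = 1.0×0.6×250×12×184 = 331.2 kN; rupture φR_n = 0.75×0.6×400×12×184 = 397.4 kN; take 331.2 kN (yield).
Tension yield (gross): A_g = 40×12 = 480 mm². φR_n = 0.90 × 250 × 480 = 108.0 kN.
Governing: min(140.5, 331.2, 108.0) = 108.0 kN → gross-section yield.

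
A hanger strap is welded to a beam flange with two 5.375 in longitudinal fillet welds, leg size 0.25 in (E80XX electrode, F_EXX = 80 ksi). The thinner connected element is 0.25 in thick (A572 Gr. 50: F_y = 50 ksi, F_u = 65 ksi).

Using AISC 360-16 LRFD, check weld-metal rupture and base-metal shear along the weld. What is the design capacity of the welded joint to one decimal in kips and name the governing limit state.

68.4 kips (weld metal governs)

Weld metal: throat = 0.707×0.25 = 0.17675 in, L = 2×5.375 = 10.75 in. φR_n = 0.75 × 0.6 × 80 × 0.17675 × 10.75 = 68.4 kips.
Base metal shear (0.25 in plate): yield φR_n = 1.0×0.6×50×0.25×10.75 = 80.6 kips; rupture φR_n = 0.75×0.6×65×0.25×10.75 = 78.6 kips; take 78.6 kips (rupture).
Governing: min(68.4, 78.6) = 68.4 kips → weld metal.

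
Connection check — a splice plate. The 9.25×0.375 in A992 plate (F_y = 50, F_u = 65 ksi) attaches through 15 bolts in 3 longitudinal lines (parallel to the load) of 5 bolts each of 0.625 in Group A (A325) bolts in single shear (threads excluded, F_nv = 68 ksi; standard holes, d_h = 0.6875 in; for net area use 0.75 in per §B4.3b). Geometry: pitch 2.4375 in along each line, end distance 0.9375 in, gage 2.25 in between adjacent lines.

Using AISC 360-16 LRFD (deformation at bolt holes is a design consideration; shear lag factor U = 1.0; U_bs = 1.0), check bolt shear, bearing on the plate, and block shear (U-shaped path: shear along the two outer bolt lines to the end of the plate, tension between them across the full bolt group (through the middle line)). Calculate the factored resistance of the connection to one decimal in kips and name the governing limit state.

215.3 kips (block shear governs)

Bolt shear: A_b = π(0.625)²/4 = 0.3068 in². φR_n = 0.75 × 68 × 0.3068 × 15 × 1 = 234.7 kips.
Bearing (0.375 in plate, F_u = 65 ksi): end bolts L_c = 0.9375 − 0.6875/2 = 0.59375, R_n = min(1.2×0.59375×0.375×65, 2.4×0.625×0.375×65) = 17.367 kips/bolt; interior L_c = 2.4375 − 0.6875 = 1.75, R_n = 36.563 kips/bolt. φR_n = 0.75 × (3×17.367 + 12×36.563) = 368.1 kips.
Block shear: shear path 2×[0.9375+4×2.4375] = 2×10.6875 in, A_gv = 8.0156, A_nv = 2×(10.6875 − 4.5×0.75)×0.375 = 5.4844 in²; tension across gage: (4.5 − 2×0.75)×0.375 = 1.125 in². R_n = min(0.6×65×5.4844, 0.6×50×8.0156) + 1.0×65×1.125 = min(213.89, 240.47) + 73.125 = 287.02 kips. φR_n = 0.75 × 287.02 = 215.3 kips.
Governing: min(234.7, 368.1, 215.3) = 215.3 kips → block shear.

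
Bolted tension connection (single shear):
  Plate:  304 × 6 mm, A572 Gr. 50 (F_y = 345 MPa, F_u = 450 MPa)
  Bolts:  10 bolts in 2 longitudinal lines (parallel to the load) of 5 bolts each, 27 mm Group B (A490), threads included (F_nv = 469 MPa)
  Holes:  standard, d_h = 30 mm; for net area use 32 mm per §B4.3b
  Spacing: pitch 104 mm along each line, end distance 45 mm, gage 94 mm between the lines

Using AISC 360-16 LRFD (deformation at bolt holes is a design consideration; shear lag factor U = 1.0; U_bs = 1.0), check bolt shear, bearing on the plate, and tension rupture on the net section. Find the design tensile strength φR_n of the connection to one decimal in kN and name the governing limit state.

486.0 kN (net-section rupture governs)

Bolt shear: A_b = π(27)²/4 = 572.56 mm². φR_n = 0.75 × 469 × 572.56 × 10 × 1 = 2014.0 kN.
Bearing (6 mm plate, F_u = 450 MPa): end bolts L_c = 45 − 30/2 = 30, R_n = min(1.2×30×6×450, 2.4×27×6×450) = 97.2 kN/bolt; interior L_c = 104 − 30 = 74, R_n = 174.96 kN/bolt. φR_n = 0.75 × (2×97.2 + 8×174.96) = 1195.6 kN.
Tension rupture (net): A_n = (304 − 2×32)×6 = 1440 mm² (U = 1.0, A_e = A_n). φR_n = 0.75 × 450 × 1440 = 486.0 kN.
Governing: min(2014.0, 1195.6, 486.0) = 486.0 kN → net-section rupture.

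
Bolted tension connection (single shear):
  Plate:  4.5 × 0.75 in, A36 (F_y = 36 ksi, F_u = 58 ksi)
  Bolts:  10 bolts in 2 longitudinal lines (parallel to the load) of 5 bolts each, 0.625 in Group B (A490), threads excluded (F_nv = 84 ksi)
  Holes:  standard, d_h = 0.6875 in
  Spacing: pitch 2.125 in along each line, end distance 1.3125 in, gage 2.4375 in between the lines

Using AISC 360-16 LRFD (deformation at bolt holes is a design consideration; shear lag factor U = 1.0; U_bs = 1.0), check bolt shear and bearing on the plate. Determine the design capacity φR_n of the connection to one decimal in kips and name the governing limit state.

193.3 kips (bolt shear governs)

Bolt shear: A_b = π(0.625)²/4 = 0.3068 in². φR_n = 0.75 × 84 × 0.3068 × 10 × 1 = 193.3 kips.
Bearing (0.75 in plate, F_u = 58 ksi): end bolts L_c = 1.3125 − 0.6875/2 = 0.96875, R_n = min(1.2×0.96875×0.75×58, 2.4×0.625×0.75×58) = 50.569 kips/bolt; interior L_c = 2.125 − 0.6875 = 1.4375, R_n = 65.25 kips/bolt. φR_n = 0.75 × (2×50.569 + 8×65.25) = 467.4 kips.
Governing: min(193.3, 467.4) = 193.3 kips → bolt shear.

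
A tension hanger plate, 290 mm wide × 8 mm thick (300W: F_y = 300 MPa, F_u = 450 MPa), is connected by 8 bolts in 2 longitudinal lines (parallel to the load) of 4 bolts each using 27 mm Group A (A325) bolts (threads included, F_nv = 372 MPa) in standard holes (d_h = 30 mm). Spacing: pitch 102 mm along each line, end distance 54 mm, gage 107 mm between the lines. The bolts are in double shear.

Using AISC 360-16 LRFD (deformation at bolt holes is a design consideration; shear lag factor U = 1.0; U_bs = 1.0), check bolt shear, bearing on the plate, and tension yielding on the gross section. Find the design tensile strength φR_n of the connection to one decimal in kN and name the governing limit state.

626.4 kN (gross-section yield governs)

Bolt shear: A_b = π(27)²/4 = 572.56 mm². φR_n = 0.75 × 372 × 572.56 × 8 × 2 = 2555.9 kN.
Bearing (8 mm plate, F_u = 450 MPa): end bolts L_c = 54 − 30/2 = 39, R_n = min(1.2×39×8×450, 2.4×27×8×450) = 168.48 kN/bolt; interior L_c = 102 − 30 = 72, R_n = 233.28 kN/bolt. φR_n = 0.75 × (2×168.48 + 6×233.28) = 1302.5 kN.
Tension yield (gross): A_g = 290×8 = 2320 mm². φR_n = 0.90 × 300 × 2320 = 626.4 kN.
Governing: min(2555.9, 1302.5, 626.4) = 626.4 kN → gross-section yield.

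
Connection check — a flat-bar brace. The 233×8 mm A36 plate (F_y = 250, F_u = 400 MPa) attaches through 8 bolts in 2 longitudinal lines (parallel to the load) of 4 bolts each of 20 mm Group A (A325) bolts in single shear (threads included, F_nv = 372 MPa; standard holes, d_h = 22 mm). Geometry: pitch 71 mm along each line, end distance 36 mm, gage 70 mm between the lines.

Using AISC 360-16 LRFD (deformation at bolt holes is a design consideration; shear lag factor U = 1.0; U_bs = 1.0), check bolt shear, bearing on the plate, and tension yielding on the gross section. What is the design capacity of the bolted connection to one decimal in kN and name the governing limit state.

Bolt shear: A_b = π(20)²/4 = 314.16 mm². φR_n = 0.75 × 372 × 314.16 × 8 × 1 = 701.2 kN.
Bearing (8 mm plate, F_u = 400 MPa): end bolts L_c = 36 − 22/2 = 25, R_n = min(1.2×25×8×400, 2.4×20×8×400) = 96 kN/bolt; interior L_c = 71 − 22 = 49, R_n = 153.6 kN/bolt. φR_n = 0.75 × (2×96 + 6×153.6) = 835.2 kN.
Tension yield (gross): A_g = 233×8 = 1864 mm². φR_n = 0.90 × 250 × 1864 = 419.4 kN.
Governing: min(701.2, 835.2, 419.4) = 419.4 kN → gross-section yield.

419.4 kN (gross-section yield governs)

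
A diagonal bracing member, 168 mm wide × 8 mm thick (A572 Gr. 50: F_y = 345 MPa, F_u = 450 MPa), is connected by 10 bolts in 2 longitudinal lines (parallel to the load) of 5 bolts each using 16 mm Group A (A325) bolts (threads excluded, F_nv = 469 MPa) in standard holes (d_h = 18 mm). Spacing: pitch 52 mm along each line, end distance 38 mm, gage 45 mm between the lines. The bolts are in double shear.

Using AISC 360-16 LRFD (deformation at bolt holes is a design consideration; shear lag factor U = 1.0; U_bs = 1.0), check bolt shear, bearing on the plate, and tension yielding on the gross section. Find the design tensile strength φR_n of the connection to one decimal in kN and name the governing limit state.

417.3 kN (gross-section yield governs)

Bolt shear: A_b = π(16)²/4 = 201.06 mm². φR_n = 0.75 × 469 × 201.06 × 10 × 2 = 1414.5 kN.
Bearing (8 mm plate, F_u = 450 MPa): end bolts L_c = 38 − 18/2 = 29, R_n = min(1.2×29×8×450, 2.4×16×8×450) = 125.28 kN/bolt; interior L_c = 52 − 18 = 34, R_n = 138.24 kN/bolt. φR_n = 0.75 × (2×125.28 + 8×138.24) = 1017.4 kN.
Tension yield (gross): A_g = 168×8 = 1344 mm². φR_n = 0.90 × 345 × 1344 = 417.3 kN.
Governing: min(1414.5, 1017.4, 417.3) = 417.3 kN → gross-section yield.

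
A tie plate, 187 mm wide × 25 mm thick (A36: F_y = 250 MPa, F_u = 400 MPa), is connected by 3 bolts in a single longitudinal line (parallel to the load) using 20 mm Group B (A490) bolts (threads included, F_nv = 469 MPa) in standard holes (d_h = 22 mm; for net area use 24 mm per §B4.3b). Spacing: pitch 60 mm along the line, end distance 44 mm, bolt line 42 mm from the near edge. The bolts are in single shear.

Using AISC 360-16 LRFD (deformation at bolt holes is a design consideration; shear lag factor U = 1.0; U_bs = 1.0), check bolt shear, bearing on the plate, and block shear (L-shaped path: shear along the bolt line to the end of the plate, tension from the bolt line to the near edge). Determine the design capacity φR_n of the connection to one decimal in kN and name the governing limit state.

331.5 kN (bolt shear governs)

Bolt shear: A_b = π(20)²/4 = 314.16 mm². φR_n = 0.75 × 469 × 314.16 × 3 × 1 = 331.5 kN.
Bearing (25 mm plate, F_u = 400 MPa): end bolts L_c = 44 − 22/2 = 33, R_n = min(1.2×33×25×400, 2.4×20×25×400) = 396 kN/bolt; interior L_c = 60 − 22 = 38, R_n = 456 kN/bolt. φR_n = 0.75 × (1×396 + 2×456) = 981.0 kN.
Block shear: shear path 1×[44+2×60] = 1×164 mm, A_gv = 4100, A_nv = 1×(164 − 2.5×24)×25 = 2600 mm²; tension to near edge: (42 − 0.5×24)×25 = 750 mm². R_n = min(0.6×400×2600, 0.6×250×4100) + 1.0×400×750 = min(624, 615) + 300 = 915 kN. φR_n = 0.75 × 915 = 686.3 kN.
Governing: min(331.5, 981.0, 686.3) = 331.5 kN → bolt shear.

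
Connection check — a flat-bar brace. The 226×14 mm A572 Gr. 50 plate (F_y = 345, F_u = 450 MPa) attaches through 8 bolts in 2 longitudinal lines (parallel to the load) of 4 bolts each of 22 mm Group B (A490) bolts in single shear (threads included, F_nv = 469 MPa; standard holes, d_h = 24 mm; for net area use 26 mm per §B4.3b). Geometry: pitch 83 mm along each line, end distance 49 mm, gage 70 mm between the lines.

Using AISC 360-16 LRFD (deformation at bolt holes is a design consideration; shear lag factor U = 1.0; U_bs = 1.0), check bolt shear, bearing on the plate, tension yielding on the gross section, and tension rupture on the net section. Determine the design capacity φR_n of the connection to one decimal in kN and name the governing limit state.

Bolt shear: A_b = π(22)²/4 = 380.13 mm². φR_n = 0.75 × 469 × 380.13 × 8 × 1 = 1069.7 kN.
Bearing (14 mm plate, F_u = 450 MPa): end bolts L_c = 49 − 24/2 = 37, R_n = min(1.2×37×14×450, 2.4×22×14×450) = 279.72 kN/bolt; interior L_c = 83 − 24 = 59, R_n = 332.64 kN/bolt. φR_n = 0.75 × (2×279.72 + 6×332.64) = 1916.5 kN.
Tension yield (gross): A_g = 226×14 = 3164 mm². φR_n = 0.90 × 345 × 3164 = 982.4 kN.
Tension rupture (net): A_n = (226 − 2×26)×14 = 2436 mm² (U = 1.0, A_e = A_n). φR_n = 0.75 × 450 × 2436 = 822.2 kN.
Governing: min(1069.7, 1916.5, 982.4, 822.2) = 822.2 kN → net-section rupture.

822.2 kN (net-section rupture governs)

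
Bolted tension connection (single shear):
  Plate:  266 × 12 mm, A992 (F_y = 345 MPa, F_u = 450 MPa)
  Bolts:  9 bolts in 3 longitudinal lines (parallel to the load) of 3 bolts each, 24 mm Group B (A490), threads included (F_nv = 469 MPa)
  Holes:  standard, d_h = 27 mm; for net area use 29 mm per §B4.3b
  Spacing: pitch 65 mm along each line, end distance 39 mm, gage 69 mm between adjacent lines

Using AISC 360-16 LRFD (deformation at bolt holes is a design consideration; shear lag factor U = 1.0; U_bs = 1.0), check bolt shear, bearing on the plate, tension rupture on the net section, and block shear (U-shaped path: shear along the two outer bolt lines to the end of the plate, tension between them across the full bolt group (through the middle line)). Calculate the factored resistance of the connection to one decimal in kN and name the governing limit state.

Bolt shear: A_b = π(24)²/4 = 452.39 mm². φR_n = 0.75 × 469 × 452.39 × 9 × 1 = 1432.2 kN.
Bearing (12 mm plate, F_u = 450 MPa): end bolts L_c = 39 − 27/2 = 25.5, R_n = min(1.2×25.5×12×450, 2.4×24×12×450) = 165.24 kN/bolt; interior L_c = 65 − 27 = 38, R_n = 246.24 kN/bolt. φR_n = 0.75 × (3×165.24 + 6×246.24) = 1479.9 kN.
Tension rupture (net): A_n = (266 − 3×29)×12 = 2148 mm² (U = 1.0, A_e = A_n). φR_n = 0.75 × 450 × 2148 = 725.0 kN.
Block shear: shear path 2×[39+2×65] = 2×169 mm, A_gv = 4056, A_nv = 2×(169 − 2.5×29)×12 = 2316 mm²; tension across gage: (138 − 2×29)×12 = 960 mm². R_n = min(0.6×450×2316, 0.6×345×4056) + 1.0×450×960 = min(625.32, 839.59) + 432 = 1057.3 kN. φR_n = 0.75 × 1057.3 = 793.0 kN.
Governing: min(1432.2, 1479.9, 725.0, 793.0) = 725.0 kN → net-section rupture.

725.0 kN (net-section rupture governs)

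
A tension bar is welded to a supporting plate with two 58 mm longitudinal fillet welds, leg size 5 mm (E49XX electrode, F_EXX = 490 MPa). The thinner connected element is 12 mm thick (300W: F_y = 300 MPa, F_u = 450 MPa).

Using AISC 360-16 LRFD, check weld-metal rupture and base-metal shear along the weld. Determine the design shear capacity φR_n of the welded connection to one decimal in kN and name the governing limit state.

90.4 kN (weld metal governs)

Weld metal: throat = 0.707×5 = 3.535 mm, L = 2×58 = 116 mm. φR_n = 0.75 × 0.6 × 490 × 3.535 × 116 = 90.4 kN.
Base metal shear (12 mm plate): yield φR_n = 1.0×0.6×300×12×116 = 250.6 kN; rupture φR_n = 0.75×0.6×450×12×116 = 281.9 kN; take 250.6 kN (yield).
Governing: min(90.4, 250.6) = 90.4 kN → weld metal.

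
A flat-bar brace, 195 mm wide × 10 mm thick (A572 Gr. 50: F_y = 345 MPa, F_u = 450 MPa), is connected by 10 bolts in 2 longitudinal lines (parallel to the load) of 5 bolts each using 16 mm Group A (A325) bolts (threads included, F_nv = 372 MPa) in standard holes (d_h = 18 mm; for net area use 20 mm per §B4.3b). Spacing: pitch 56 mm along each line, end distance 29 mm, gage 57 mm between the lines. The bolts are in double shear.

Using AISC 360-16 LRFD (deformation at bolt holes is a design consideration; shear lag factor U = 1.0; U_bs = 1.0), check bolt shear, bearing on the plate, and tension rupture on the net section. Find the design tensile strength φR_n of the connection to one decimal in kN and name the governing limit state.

523.1 kN (net-section rupture governs)

Bolt shear: A_b = π(16)²/4 = 201.06 mm². φR_n = 0.75 × 372 × 201.06 × 10 × 2 = 1121.9 kN.
Bearing (10 mm plate, F_u = 450 MPa): end bolts L_c = 29 − 18/2 = 20, R_n = min(1.2×20×10×450, 2.4×16×10×450) = 108 kN/bolt; interior L_c = 56 − 18 = 38, R_n = 172.8 kN/bolt. φR_n = 0.75 × (2×108 + 8×172.8) = 1198.8 kN.
Tension rupture (net): A_n = (195 − 2×20)×10 = 1550 mm² (U = 1.0, A_e = A_n). φR_n = 0.75 × 450 × 1550 = 523.1 kN.
Governing: min(1121.9, 1198.8, 523.1) = 523.1 kN → net-section rupture.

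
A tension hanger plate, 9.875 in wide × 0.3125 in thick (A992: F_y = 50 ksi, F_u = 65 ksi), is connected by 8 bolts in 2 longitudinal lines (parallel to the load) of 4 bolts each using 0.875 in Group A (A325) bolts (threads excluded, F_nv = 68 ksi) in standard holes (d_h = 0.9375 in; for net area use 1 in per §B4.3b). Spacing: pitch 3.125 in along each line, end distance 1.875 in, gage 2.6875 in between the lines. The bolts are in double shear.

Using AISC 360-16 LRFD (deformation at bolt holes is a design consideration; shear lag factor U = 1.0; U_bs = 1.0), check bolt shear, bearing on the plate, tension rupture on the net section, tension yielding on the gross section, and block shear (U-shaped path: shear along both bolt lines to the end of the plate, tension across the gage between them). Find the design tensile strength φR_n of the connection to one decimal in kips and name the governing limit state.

120.0 kips (net-section rupture governs)

Bolt shear: A_b = π(0.875)²/4 = 0.60132 in². φR_n = 0.75 × 68 × 0.60132 × 8 × 2 = 490.7 kips.
Bearing (0.3125 in plate, F_u = 65 ksi): end bolts L_c = 1.875 − 0.9375/2 = 1.40625, R_n = min(1.2×1.40625×0.3125×65, 2.4×0.875×0.3125×65) = 34.277 kips/bolt; interior L_c = 3.125 − 0.9375 = 2.1875, R_n = 42.656 kips/bolt. φR_n = 0.75 × (2×34.277 + 6×42.656) = 243.4 kips.
Tension rupture (net): A_n = (9.875 − 2×1)×0.3125 = 2.4609 in² (U = 1.0, A_e = A_n). φR_n = 0.75 × 65 × 2.4609 = 120.0 kips.
Tension yield (gross): A_g = 9.875×0.3125 = 3.0859 in². φR_n = 0.90 × 50 × 3.0859 = 138.9 kips.
Block shear: shear path 2×[1.875+3×3.125] = 2×11.25 in, A_gv = 7.0313, A_nv = 2×(11.25 − 3.5×1)×0.3125 = 4.8438 in²; tension across gage: (2.6875 − 1×1)×0.3125 = 0.52734 in². R_n = min(0.6×65×4.8438, 0.6×50×7.0313) + 1.0×65×0.52734 = min(188.91, 210.94) + 34.277 = 223.19 kips. φR_n = 0.75 × 223.19 = 167.4 kips.
Governing: min(490.7, 243.4, 120.0, 138.9, 167.4) = 120.0 kips → net-section rupture.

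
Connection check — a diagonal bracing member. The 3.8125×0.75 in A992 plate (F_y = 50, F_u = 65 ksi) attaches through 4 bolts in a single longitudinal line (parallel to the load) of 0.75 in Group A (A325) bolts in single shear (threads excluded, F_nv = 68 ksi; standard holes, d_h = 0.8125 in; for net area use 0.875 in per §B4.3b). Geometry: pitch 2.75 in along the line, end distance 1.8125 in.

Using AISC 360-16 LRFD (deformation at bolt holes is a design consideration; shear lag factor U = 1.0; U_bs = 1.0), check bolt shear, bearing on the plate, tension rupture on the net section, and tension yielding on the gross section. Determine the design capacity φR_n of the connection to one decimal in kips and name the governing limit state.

Bolt shear: A_b = π(0.75)²/4 = 0.44179 in². φR_n = 0.75 × 68 × 0.44179 × 4 × 1 = 90.1 kips.
Bearing (0.75 in plate, F_u = 65 ksi): end bolts L_c = 1.8125 − 0.8125/2 = 1.40625, R_n = min(1.2×1.40625×0.75×65, 2.4×0.75×0.75×65) = 82.266 kips/bolt; interior L_c = 2.75 − 0.8125 = 1.9375, R_n = 87.75 kips/bolt. φR_n = 0.75 × (1×82.266 + 3×87.75) = 259.1 kips.
Tension rupture (net): A_n = (3.8125 − 1×0.875)×0.75 = 2.2031 in² (U = 1.0, A_e = A_n). φR_n = 0.75 × 65 × 2.2031 = 107.4 kips.
Tension yield (gross): A_g = 3.8125×0.75 = 2.8594 in². φR_n = 0.90 × 50 × 2.8594 = 128.7 kips.
Governing: min(90.1, 259.1, 107.4, 128.7) = 90.1 kips → bolt shear.

90.1 kips (bolt shear governs)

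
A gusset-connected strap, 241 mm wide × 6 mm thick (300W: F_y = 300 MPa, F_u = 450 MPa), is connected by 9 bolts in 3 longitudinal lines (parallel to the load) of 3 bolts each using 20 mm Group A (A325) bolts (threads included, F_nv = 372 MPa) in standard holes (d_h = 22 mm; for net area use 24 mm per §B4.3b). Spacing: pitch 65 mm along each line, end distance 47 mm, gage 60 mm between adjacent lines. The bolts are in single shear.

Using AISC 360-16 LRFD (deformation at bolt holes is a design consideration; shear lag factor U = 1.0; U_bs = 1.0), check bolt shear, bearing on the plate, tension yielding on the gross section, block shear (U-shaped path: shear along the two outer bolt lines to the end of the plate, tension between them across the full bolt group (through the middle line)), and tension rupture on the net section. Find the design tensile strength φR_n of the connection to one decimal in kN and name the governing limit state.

Bolt shear: A_b = π(20)²/4 = 314.16 mm². φR_n = 0.75 × 372 × 314.16 × 9 × 1 = 788.9 kN.
Bearing (6 mm plate, F_u = 450 MPa): end bolts L_c = 47 − 22/2 = 36, R_n = min(1.2×36×6×450, 2.4×20×6×450) = 116.64 kN/bolt; interior L_c = 65 − 22 = 43, R_n = 129.6 kN/bolt. φR_n = 0.75 × (3×116.64 + 6×129.6) = 845.6 kN.
Tension yield (gross): A_g = 241×6 = 1446 mm². φR_n = 0.90 × 300 × 1446 = 390.4 kN.
Block shear: shear path 2×[47+2×65] = 2×177 mm, A_gv = 2124, A_nv = 2×(177 − 2.5×24)×6 = 1404 mm²; tension across gage: (120 − 2×24)×6 = 432 mm². R_n = min(0.6×450×1404, 0.6×300×2124) + 1.0×450×432 = min(379.08, 382.32) + 194.4 = 573.48 kN. φR_n = 0.75 × 573.48 = 430.1 kN.
Tension rupture (net): A_n = (241 − 3×24)×6 = 1014 mm² (U = 1.0, A_e = A_n). φR_n = 0.75 × 450 × 1014 = 342.2 kN.
Governing: min(788.9, 845.6, 390.4, 430.1, 342.2) = 342.2 kN → net-section rupture.

342.2 kN (net-section rupture governs)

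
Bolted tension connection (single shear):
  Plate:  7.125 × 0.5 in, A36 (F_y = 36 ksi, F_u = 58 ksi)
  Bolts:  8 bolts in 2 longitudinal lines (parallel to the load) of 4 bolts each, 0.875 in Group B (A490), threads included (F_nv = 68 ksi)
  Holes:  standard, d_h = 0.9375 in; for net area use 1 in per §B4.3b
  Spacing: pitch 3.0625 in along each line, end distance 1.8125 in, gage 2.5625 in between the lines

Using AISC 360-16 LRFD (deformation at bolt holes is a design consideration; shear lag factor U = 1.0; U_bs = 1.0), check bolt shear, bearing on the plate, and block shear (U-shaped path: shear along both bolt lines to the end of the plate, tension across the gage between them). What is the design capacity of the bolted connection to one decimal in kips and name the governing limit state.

212.2 kips (block shear governs)

Bolt shear: A_b = π(0.875)²/4 = 0.60132 in². φR_n = 0.75 × 68 × 0.60132 × 8 × 1 = 245.3 kips.
Bearing (0.5 in plate, F_u = 58 ksi): end bolts L_c = 1.8125 − 0.9375/2 = 1.34375, R_n = min(1.2×1.34375×0.5×58, 2.4×0.875×0.5×58) = 46.763 kips/bolt; interior L_c = 3.0625 − 0.9375 = 2.125, R_n = 60.9 kips/bolt. φR_n = 0.75 × (2×46.763 + 6×60.9) = 344.2 kips.
Block shear: shear path 2×[1.8125+3×3.0625] = 2×11 in, A_gv = 11, A_nv = 2×(11 − 3.5×1)×0.5 = 7.5 in²; tension across gage: (2.5625 − 1×1)×0.5 = 0.78125 in². R_n = min(0.6×58×7.5, 0.6×36×11) + 1.0×58×0.78125 = min(261, 237.6) + 45.313 = 282.91 kips. φR_n = 0.75 × 282.91 = 212.2 kips.
Governing: min(245.3, 344.2, 212.2) = 212.2 kips → block shear.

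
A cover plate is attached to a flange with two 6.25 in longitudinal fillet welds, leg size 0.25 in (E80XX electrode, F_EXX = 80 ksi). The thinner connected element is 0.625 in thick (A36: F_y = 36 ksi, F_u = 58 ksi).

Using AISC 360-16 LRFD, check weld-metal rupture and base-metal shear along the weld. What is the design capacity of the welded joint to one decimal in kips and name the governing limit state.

Weld metal: throat = 0.707×0.25 = 0.17675 in, L = 2×6.25 = 12.5 in. φR_n = 0.75 × 0.6 × 80 × 0.17675 × 12.5 = 79.5 kips.
Base metal shear (0.625 in plate): yield φR_n = 1.0×0.6×36×0.625×12.5 = 168.8 kips; rupture φR_n = 0.75×0.6×58×0.625×12.5 = 203.9 kips; take 168.8 kips (yield).
Governing: min(79.5, 168.8) = 79.5 kips → weld metal.

79.5 kips (weld metal governs)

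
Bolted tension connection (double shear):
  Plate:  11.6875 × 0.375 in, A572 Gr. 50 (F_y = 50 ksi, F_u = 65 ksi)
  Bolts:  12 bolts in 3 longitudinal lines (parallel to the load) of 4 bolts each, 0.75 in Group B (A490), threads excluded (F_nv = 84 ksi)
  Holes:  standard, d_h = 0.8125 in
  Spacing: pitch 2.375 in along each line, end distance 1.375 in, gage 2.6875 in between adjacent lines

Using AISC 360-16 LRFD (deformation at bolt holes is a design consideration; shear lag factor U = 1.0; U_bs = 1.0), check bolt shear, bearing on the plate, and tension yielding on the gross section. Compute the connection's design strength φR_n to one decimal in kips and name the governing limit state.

197.2 kips (gross-section yield governs)

Bolt shear: A_b = π(0.75)²/4 = 0.44179 in². φR_n = 0.75 × 84 × 0.44179 × 12 × 2 = 668.0 kips.
Bearing (0.375 in plate, F_u = 65 ksi): end bolts L_c = 1.375 − 0.8125/2 = 0.96875, R_n = min(1.2×0.96875×0.375×65, 2.4×0.75×0.375×65) = 28.336 kips/bolt; interior L_c = 2.375 − 0.8125 = 1.5625, R_n = 43.875 kips/bolt. φR_n = 0.75 × (3×28.336 + 9×43.875) = 359.9 kips.
Tension yield (gross): A_g = 11.6875×0.375 = 4.3828 in². φR_n = 0.90 × 50 × 4.3828 = 197.2 kips.
Governing: min(668.0, 359.9, 197.2) = 197.2 kips → gross-section yield.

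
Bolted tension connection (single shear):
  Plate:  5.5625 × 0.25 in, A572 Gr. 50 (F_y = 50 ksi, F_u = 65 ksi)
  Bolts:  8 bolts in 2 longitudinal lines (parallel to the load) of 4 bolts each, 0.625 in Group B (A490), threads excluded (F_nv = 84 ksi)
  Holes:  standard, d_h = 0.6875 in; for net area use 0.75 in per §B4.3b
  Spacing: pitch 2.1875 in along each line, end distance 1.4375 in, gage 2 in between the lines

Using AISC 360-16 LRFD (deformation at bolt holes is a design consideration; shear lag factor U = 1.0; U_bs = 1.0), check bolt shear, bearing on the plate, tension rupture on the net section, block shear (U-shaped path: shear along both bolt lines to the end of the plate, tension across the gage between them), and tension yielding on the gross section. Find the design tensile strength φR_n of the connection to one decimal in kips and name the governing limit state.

49.5 kips (net-section rupture governs)

Bolt shear: A_b = π(0.625)²/4 = 0.3068 in². φR_n = 0.75 × 84 × 0.3068 × 8 × 1 = 154.6 kips.
Bearing (0.25 in plate, F_u = 65 ksi): end bolts L_c = 1.4375 − 0.6875/2 = 1.09375, R_n = min(1.2×1.09375×0.25×65, 2.4×0.625×0.25×65) = 21.328 kips/bolt; interior L_c = 2.1875 − 0.6875 = 1.5, R_n = 24.375 kips/bolt. φR_n = 0.75 × (2×21.328 + 6×24.375) = 141.7 kips.
Tension rupture (net): A_n = (5.5625 − 2×0.75)×0.25 = 1.0156 in² (U = 1.0, A_e = A_n). φR_n = 0.75 × 65 × 1.0156 = 49.5 kips.
Block shear: shear path 2×[1.4375+3×2.1875] = 2×8 in, A_gv = 4, A_nv = 2×(8 − 3.5×0.75)×0.25 = 2.6875 in²; tension across gage: (2 − 1×0.75)×0.25 = 0.3125 in². R_n = min(0.6×65×2.6875, 0.6×50×4) + 1.0×65×0.3125 = min(104.81, 120) + 20.313 = 125.12 kips. φR_n = 0.75 × 125.12 = 93.8 kips.
Tension yield (gross): A_g = 5.5625×0.25 = 1.3906 in². φR_n = 0.90 × 50 × 1.3906 = 62.6 kips.
Governing: min(154.6, 141.7, 49.5, 93.8, 62.6) = 49.5 kips → net-section rupture.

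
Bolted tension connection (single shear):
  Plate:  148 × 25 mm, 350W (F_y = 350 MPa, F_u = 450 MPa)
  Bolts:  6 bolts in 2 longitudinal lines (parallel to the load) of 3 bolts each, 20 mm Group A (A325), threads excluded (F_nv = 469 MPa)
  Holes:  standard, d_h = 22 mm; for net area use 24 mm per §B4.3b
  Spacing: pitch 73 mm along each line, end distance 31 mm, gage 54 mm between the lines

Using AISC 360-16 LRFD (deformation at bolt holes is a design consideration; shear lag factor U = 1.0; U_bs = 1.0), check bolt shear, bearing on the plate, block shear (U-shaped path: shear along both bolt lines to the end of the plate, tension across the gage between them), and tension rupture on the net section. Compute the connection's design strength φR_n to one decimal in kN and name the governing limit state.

Bolt shear: A_b = π(20)²/4 = 314.16 mm². φR_n = 0.75 × 469 × 314.16 × 6 × 1 = 663.0 kN.
Bearing (25 mm plate, F_u = 450 MPa): end bolts L_c = 31 − 22/2 = 20, R_n = min(1.2×20×25×450, 2.4×20×25×450) = 270 kN/bolt; interior L_c = 73 − 22 = 51, R_n = 540 kN/bolt. φR_n = 0.75 × (2×270 + 4×540) = 2025.0 kN.
Block shear: shear path 2×[31+2×73] = 2×177 mm, A_gv = 8850, A_nv = 2×(177 − 2.5×24)×25 = 5850 mm²; tension across gage: (54 − 1×24)×25 = 750 mm². R_n = min(0.6×450×5850, 0.6×350×8850) + 1.0×450×750 = min(1579.5, 1858.5) + 337.5 = 1917 kN. φR_n = 0.75 × 1917 = 1437.8 kN.
Tension rupture (net): A_n = (148 − 2×24)×25 = 2500 mm² (U = 1.0, A_e = A_n). φR_n = 0.75 × 450 × 2500 = 843.8 kN.
Governing: min(663.0, 2025.0, 1437.8, 843.8) = 663.0 kN → bolt shear.

663.0 kN (bolt shear governs)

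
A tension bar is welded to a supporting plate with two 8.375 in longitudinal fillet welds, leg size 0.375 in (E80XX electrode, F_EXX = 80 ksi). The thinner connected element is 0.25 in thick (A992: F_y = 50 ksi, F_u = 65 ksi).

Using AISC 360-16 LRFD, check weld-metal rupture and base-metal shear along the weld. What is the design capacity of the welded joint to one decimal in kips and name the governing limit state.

122.5 kips (base-metal shear governs)

Weld metal: throat = 0.707×0.375 = 0.26513 in, L = 2×8.375 = 16.75 in. φR_n = 0.75 × 0.6 × 80 × 0.26513 × 16.75 = 159.9 kips.
Base metal shear (0.25 in plate): yield φR_n = 1.0×0.6×50×0.25×16.75 = 125.6 kips; rupture φR_n = 0.75×0.6×65×0.25×16.75 = 122.5 kips; take 122.5 kips (rupture).
Governing: min(159.9, 122.5) = 122.5 kips → base-metal shear.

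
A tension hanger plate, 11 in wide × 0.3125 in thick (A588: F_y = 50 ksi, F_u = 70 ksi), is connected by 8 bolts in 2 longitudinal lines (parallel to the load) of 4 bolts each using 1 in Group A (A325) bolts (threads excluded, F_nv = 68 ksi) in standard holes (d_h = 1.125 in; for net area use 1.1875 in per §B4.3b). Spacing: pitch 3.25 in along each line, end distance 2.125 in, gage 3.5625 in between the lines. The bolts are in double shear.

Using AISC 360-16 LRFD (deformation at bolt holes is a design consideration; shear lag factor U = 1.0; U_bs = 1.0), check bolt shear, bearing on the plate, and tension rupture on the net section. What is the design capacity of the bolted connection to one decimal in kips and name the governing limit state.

141.5 kips (net-section rupture governs)

Bolt shear: A_b = π(1)²/4 = 0.7854 in². φR_n = 0.75 × 68 × 0.7854 × 8 × 2 = 640.9 kips.
Bearing (0.3125 in plate, F_u = 70 ksi): end bolts L_c = 2.125 − 1.125/2 = 1.5625, R_n = min(1.2×1.5625×0.3125×70, 2.4×1×0.3125×70) = 41.016 kips/bolt; interior L_c = 3.25 − 1.125 = 2.125, R_n = 52.5 kips/bolt. φR_n = 0.75 × (2×41.016 + 6×52.5) = 297.8 kips.
Tension rupture (net): A_n = (11 − 2×1.1875)×0.3125 = 2.6953 in² (U = 1.0, A_e = A_n). φR_n = 0.75 × 70 × 2.6953 = 141.5 kips.
Governing: min(640.9, 297.8, 141.5) = 141.5 kips → net-section rupture.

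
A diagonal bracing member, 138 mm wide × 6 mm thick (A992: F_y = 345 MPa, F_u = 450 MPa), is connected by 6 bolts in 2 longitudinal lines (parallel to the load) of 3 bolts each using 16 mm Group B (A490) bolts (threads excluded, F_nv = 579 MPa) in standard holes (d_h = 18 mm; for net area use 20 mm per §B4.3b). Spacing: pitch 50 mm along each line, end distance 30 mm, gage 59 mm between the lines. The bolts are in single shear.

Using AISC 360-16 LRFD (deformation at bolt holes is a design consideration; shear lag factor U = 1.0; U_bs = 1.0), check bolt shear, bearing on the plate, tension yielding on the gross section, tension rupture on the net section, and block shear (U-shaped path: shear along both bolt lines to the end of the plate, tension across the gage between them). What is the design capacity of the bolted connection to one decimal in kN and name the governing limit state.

198.5 kN (net-section rupture governs)

Bolt shear: A_b = π(16)²/4 = 201.06 mm². φR_n = 0.75 × 579 × 201.06 × 6 × 1 = 523.9 kN.
Bearing (6 mm plate, F_u = 450 MPa): end bolts L_c = 30 − 18/2 = 21, R_n = min(1.2×21×6×450, 2.4×16×6×450) = 68.04 kN/bolt; interior L_c = 50 − 18 = 32, R_n = 103.68 kN/bolt. φR_n = 0.75 × (2×68.04 + 4×103.68) = 413.1 kN.
Tension yield (gross): A_g = 138×6 = 828 mm². φR_n = 0.90 × 345 × 828 = 257.1 kN.
Tension rupture (net): A_n = (138 − 2×20)×6 = 588 mm² (U = 1.0, A_e = A_n). φR_n = 0.75 × 450 × 588 = 198.5 kN.
Block shear: shear path 2×[30+2×50] = 2×130 mm, A_gv = 1560, A_nv = 2×(130 − 2.5×20)×6 = 960 mm²; tension across gage: (59 − 1×20)×6 = 234 mm². R_n = min(0.6×450×960, 0.6×345×1560) + 1.0×450×234 = min(259.2, 322.92) + 105.3 = 364.5 kN. φR_n = 0.75 × 364.5 = 273.4 kN.
Governing: min(523.9, 413.1, 257.1, 198.5, 273.4) = 198.5 kN → net-section rupture.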